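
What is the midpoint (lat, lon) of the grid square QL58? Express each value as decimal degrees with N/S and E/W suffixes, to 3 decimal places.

28.500° N, 151.000° E

Field Q=16, L=11: +16·20° lon, +11·10° lat → SW at lon 140°, lat 20°.
Square 5, 8: +5·2° lon, +8·1° lat → SW at lon 150°, lat 28°.
Cell spans 2° lon × 1° lat. Centre is SW corner plus half of each.
latitude 28.500° N, longitude 151.000° E.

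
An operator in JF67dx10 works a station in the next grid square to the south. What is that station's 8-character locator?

JF67dw19

Latitude extended square 0; −1 → -1, wraps to 9, carry into subsquare.
Latitude subsquare x = 23; −1 → 22 = w.
The longitude characters are unchanged.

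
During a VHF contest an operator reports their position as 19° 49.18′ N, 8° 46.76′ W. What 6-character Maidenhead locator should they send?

IK59ot

Add 180° to longitude and 90° to latitude: 171.2207, 109.8197.
Field: lon ⌊171.2207/20⌋ = 8 → I; lat ⌊109.8197/10⌋ = 10 → K.
Square: lon ⌊11.2207/2⌋ = 5; lat ⌊9.8197/1⌋ = 9.
Subsquare: lon ⌊1.2207/0.0833333⌋ = 14 → o; lat ⌊0.8197/0.0416667⌋ = 19 → t.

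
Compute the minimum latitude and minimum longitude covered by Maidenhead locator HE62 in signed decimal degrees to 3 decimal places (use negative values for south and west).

Field H=7, E=4: +7·20° lon, +4·10° lat → SW at lon -40°, lat -50°.
Square 6, 2: +6·2° lon, +2·1° lat → SW at lon -28°, lat -48°.
latitude -48.000, longitude -28.000.

-48.000, -28.000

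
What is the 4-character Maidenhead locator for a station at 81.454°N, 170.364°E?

RR51

Add 180° to longitude and 90° to latitude: 350.36, 171.45.
Field (20°×10°, letters A–R): lon ⌊350.36/20⌋ = 17 → R; lat ⌊171.45/10⌋ = 17 → R.
Square (2°×1°, digits 0–9): lon ⌊10.36/2⌋ = 5; lat ⌊1.45/1⌋ = 1.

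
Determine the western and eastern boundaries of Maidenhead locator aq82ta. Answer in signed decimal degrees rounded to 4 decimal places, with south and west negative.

-162.4167, -162.3333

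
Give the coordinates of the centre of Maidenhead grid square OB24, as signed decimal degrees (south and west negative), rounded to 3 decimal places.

-75.500, 105.000

Field O=14, B=1: +14·20° lon, +1·10° lat → SW at lon 100°, lat -80°.
Square 2, 4: +2·2° lon, +4·1° lat → SW at lon 104°, lat -76°.
Cell spans 2° lon × 1° lat. Centre is SW corner plus half of each.
latitude -75.500, longitude 105.000.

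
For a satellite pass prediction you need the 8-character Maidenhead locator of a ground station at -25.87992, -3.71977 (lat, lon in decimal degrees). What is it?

Shift to the Maidenhead origin (180°W, 90°S): lon 176.28023, lat 64.12008.
Field: 176.28023/20 → 8 → I, 64.12008/10 → 6 → G; chars IG.
Square: 16.28023/2 → 8, 4.12008/1 → 4; chars 84.
Subsquare: 0.28023/0.0833333 → 3 → d, 0.12008/0.0416667 → 2 → c; chars dc.
Extended square: 0.03023/0.00833333 → 3, 0.03675/0.00416667 → 8; chars 38.

IG84dc38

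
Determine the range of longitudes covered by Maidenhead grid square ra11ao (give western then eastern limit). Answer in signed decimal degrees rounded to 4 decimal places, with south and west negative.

162.0000, 162.0833

Field R=17, A=0: +17·20° lon, +0·10° lat → SW at lon 160°, lat -90°.
Square 1, 1: +1·2° lon, +1·1° lat → SW at lon 162°, lat -89°.
Subsquare a=0, o=14: +0·0.0833333° lon, +14·0.0416667° lat → SW at lon 162°, lat -88.4167°.
Cell spans 0.0833333° lon × 0.0416667° lat.
west 162.0000, east 162.0833.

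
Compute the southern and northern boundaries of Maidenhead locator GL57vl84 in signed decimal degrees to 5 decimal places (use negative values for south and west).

27.47500, 27.47917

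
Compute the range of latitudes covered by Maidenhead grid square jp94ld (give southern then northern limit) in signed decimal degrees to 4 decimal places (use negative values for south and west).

Field J=9, P=15: +9·20° lon, +15·10° lat → SW at lon 0°, lat 60°.
Square 9, 4: +9·2° lon, +4·1° lat → SW at lon 18°, lat 64°.
Subsquare l=11, d=3: +11·0.0833333° lon, +3·0.0416667° lat → SW at lon 18.9167°, lat 64.125°.
Cell spans 0.0833333° lon × 0.0416667° lat.
south 64.1250, north 64.1667.

64.1250, 64.1667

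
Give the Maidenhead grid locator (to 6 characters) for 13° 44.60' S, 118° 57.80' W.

DH06mg

Add 180° to longitude and 90° to latitude: 61.0367, 76.2567.
Field: lon ⌊61.0367/20⌋ = 3 → D; lat ⌊76.2567/10⌋ = 7 → H.
Square: lon ⌊1.0367/2⌋ = 0; lat ⌊6.2567/1⌋ = 6.
Subsquare: lon ⌊1.0367/0.0833333⌋ = 12 → m; lat ⌊0.2567/0.0416667⌋ = 6 → g.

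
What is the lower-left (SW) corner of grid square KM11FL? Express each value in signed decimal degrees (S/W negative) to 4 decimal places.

31.4583, 22.4167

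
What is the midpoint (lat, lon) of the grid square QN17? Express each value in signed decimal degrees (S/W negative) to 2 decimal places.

47.50, 143.00

Field Q=16, N=13: +16·20° lon, +13·10° lat → SW at lon 140°, lat 40°.
Square 1, 7: +1·2° lon, +7·1° lat → SW at lon 142°, lat 47°.
Cell spans 2° lon × 1° lat. Centre is SW corner plus half of each.
latitude 47.50, longitude 143.00.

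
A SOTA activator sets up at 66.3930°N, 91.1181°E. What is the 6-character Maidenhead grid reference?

NP56nj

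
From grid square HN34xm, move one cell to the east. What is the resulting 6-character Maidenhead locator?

Longitude subsquare x = 23; +1 → 24, wraps to 0 = a, carry into square.
Longitude square 3; +1 → 4.
The latitude characters are unchanged.

HN44am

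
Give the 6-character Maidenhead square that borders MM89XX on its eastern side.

MM99ax

Longitude subsquare x = 23; +1 → 24, wraps to 0 = a, carry into square.
Longitude square 8; +1 → 9.
The latitude characters are unchanged.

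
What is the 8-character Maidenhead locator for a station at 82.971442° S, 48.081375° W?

Add 180° to longitude and 90° to latitude: 131.91862, 7.02856.
Field (20°×10°, letters A–R): lon ⌊131.91862/20⌋ = 6 → G; lat ⌊7.02856/10⌋ = 0 → A.
Square (2°×1°, digits 0–9): lon ⌊11.91862/2⌋ = 5; lat ⌊7.02856/1⌋ = 7.
Subsquare (5′×2.5′, letters a–x): lon ⌊1.91862/0.0833333⌋ = 23 → x; lat ⌊0.02856/0.0416667⌋ = 0 → a.
Extended square (30″×15″, digits 0–9): lon ⌊0.00196/0.00833333⌋ = 0; lat ⌊0.02856/0.00416667⌋ = 6.

GA57xa06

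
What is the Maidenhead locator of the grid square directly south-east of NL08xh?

Longitude subsquare x = 23; +1 → 24, wraps to 0 = a, carry into square.
Longitude square 0; +1 → 1.
Latitude subsquare h = 7; −1 → 6 = g.

NL18ag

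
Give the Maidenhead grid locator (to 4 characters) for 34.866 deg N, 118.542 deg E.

OM94

Add 180° to longitude and 90° to latitude: 298.54, 124.87.
Field: 298.54/20 → 14 → O, 124.87/10 → 12 → M; chars OM.
Square: 18.54/2 → 9, 4.87/1 → 4; chars 94.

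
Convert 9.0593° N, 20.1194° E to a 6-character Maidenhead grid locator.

Offset from 180°W / 90°S: lon 200.1194°, lat 99.0593°.
Field: lon ⌊200.1194/20⌋ = 10 → K; lat ⌊99.0593/10⌋ = 9 → J.
Square: lon ⌊0.1194/2⌋ = 0; lat ⌊9.0593/1⌋ = 9.
Subsquare: lon ⌊0.1194/0.0833333⌋ = 1 → b; lat ⌊0.0593/0.0416667⌋ = 1 → b.

KJ09bb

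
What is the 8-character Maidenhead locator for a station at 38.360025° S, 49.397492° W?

GF51hp23

Offset from 180°W / 90°S: lon 130.60251°, lat 51.63997°.
Field: lon ⌊130.60251/20⌋ = 6 → G; lat ⌊51.63997/10⌋ = 5 → F.
Square: lon ⌊10.60251/2⌋ = 5; lat ⌊1.63997/1⌋ = 1.
Subsquare: lon ⌊0.60251/0.0833333⌋ = 7 → h; lat ⌊0.63997/0.0416667⌋ = 15 → p.
Extended square: lon ⌊0.01917/0.00833333⌋ = 2; lat ⌊0.01497/0.00416667⌋ = 3.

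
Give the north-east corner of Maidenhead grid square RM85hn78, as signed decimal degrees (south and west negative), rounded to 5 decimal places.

Field R=17, M=12: +17·20° lon, +12·10° lat → SW at lon 160°, lat 30°.
Square 8, 5: +8·2° lon, +5·1° lat → SW at lon 176°, lat 35°.
Subsquare h=7, n=13: +7·0.0833333° lon, +13·0.0416667° lat → SW at lon 176.583°, lat 35.5417°.
Extended square 7, 8: +7·0.00833333° lon, +8·0.00416667° lat → SW at lon 176.642°, lat 35.575°.
Cell spans 0.00833333° lon × 0.00416667° lat. NE corner is SW corner plus one full cell.
latitude 35.57917, longitude 176.65000.

35.57917, 176.65000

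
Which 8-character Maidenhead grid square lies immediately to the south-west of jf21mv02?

JF21lv91

Longitude extended square 0; −1 → -1, wraps to 9, carry into subsquare.
Longitude subsquare m = 12; −1 → 11 = l.
Latitude extended square 2; −1 → 1.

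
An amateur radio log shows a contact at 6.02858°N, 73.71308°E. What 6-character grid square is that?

MJ66ua

Offset from 180°W / 90°S: lon 253.7131°, lat 96.0286°.
Field (20°×10°, letters A–R): 253.7131/20 → 12 → M, 96.0286/10 → 9 → J; chars MJ.
Square (2°×1°, digits 0–9): 13.7131/2 → 6, 6.0286/1 → 6; chars 66.
Subsquare (5′×2.5′, letters a–x): 1.7131/0.0833333 → 20 → u, 0.0286/0.0416667 → 0 → a; chars ua.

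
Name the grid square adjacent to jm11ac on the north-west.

Longitude subsquare a = 0; −1 → -1, wraps to 23 = x, carry into square.
Longitude square 1; −1 → 0.
Latitude subsquare c = 2; +1 → 3 = d.

JM01xd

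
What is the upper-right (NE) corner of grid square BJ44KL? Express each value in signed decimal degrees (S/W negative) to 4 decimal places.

4.5000, -151.0833

Field B=1, J=9: +1·20° lon, +9·10° lat → SW at lon -160°, lat 0°.
Square 4, 4: +4·2° lon, +4·1° lat → SW at lon -152°, lat 4°.
Subsquare k=10, l=11: +10·0.0833333° lon, +11·0.0416667° lat → SW at lon -151.167°, lat 4.45833°.
Cell spans 0.0833333° lon × 0.0416667° lat. NE corner is SW corner plus one full cell.
latitude 4.5000, longitude -151.0833.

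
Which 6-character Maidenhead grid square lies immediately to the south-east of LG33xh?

LG43ag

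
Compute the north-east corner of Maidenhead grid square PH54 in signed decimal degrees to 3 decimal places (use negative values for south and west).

-15.000, 132.000

Field P=15, H=7: +15·20° lon, +7·10° lat → SW at lon 120°, lat -20°.
Square 5, 4: +5·2° lon, +4·1° lat → SW at lon 130°, lat -16°.
Cell spans 2° lon × 1° lat. NE corner is SW corner plus one full cell.
latitude -15.000, longitude 132.000.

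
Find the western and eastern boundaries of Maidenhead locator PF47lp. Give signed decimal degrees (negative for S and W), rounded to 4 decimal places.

Field P=15, F=5: +15·20° lon, +5·10° lat → SW at lon 120°, lat -40°.
Square 4, 7: +4·2° lon, +7·1° lat → SW at lon 128°, lat -33°.
Subsquare l=11, p=15: +11·0.0833333° lon, +15·0.0416667° lat → SW at lon 128.917°, lat -32.375°.
Cell spans 0.0833333° lon × 0.0416667° lat.
west 128.9167, east 129.0000.

128.9167, 129.0000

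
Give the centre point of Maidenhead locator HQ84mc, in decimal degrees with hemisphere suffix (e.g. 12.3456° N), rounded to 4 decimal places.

Field H=7, Q=16: +7·20° lon, +16·10° lat → SW at lon -40°, lat 70°.
Square 8, 4: +8·2° lon, +4·1° lat → SW at lon -24°, lat 74°.
Subsquare m=12, c=2: +12·0.0833333° lon, +2·0.0416667° lat → SW at lon -23°, lat 74.0833°.
Cell spans 0.0833333° lon × 0.0416667° lat. Centre is SW corner plus half of each.
latitude 74.1042° N, longitude 22.9583° W.

74.1042° N, 22.9583° W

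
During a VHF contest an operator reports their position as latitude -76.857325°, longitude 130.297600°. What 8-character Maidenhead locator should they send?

PB53dd54

Shift to the Maidenhead origin (180°W, 90°S): lon 310.29760, lat 13.14267.
Field: lon ⌊310.29760/20⌋ = 15 → P; lat ⌊13.14267/10⌋ = 1 → B.
Square: lon ⌊10.29760/2⌋ = 5; lat ⌊3.14267/1⌋ = 3.
Subsquare: lon ⌊0.29760/0.0833333⌋ = 3 → d; lat ⌊0.14267/0.0416667⌋ = 3 → d.
Extended square: lon ⌊0.04760/0.00833333⌋ = 5; lat ⌊0.01767/0.00416667⌋ = 4.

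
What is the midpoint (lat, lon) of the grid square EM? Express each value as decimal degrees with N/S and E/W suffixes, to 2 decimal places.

35.00° N, 90.00° W

Field E=4, M=12: +4·20° lon, +12·10° lat → SW at lon -100°, lat 30°.
Cell spans 20° lon × 10° lat. Centre is SW corner plus half of each.
latitude 35.00° N, longitude 90.00° W.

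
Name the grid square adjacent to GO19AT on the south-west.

GO09xs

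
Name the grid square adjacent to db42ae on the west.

Longitude subsquare a = 0; −1 → -1, wraps to 23 = x, carry into square.
Longitude square 4; −1 → 3.
The latitude characters are unchanged.

DB32xe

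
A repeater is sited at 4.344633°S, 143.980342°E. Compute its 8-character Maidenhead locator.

Offset from 180°W / 90°S: lon 323.98034°, lat 85.65537°.
Field: 323.98034/20 → 16 → Q, 85.65537/10 → 8 → I; chars QI.
Square: 3.98034/2 → 1, 5.65537/1 → 5; chars 15.
Subsquare: 1.98034/0.0833333 → 23 → x, 0.65537/0.0416667 → 15 → p; chars xp.
Extended square: 0.06368/0.00833333 → 7, 0.03037/0.00416667 → 7; chars 77.

QI15xp77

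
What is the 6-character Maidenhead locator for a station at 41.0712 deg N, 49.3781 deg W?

GN51hb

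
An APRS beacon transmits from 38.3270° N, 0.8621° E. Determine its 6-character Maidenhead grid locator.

Add 180° to longitude and 90° to latitude: 180.8621, 128.3270.
Field: lon ⌊180.8621/20⌋ = 9 → J; lat ⌊128.3270/10⌋ = 12 → M.
Square: lon ⌊0.8621/2⌋ = 0; lat ⌊8.3270/1⌋ = 8.
Subsquare: lon ⌊0.8621/0.0833333⌋ = 10 → k; lat ⌊0.3270/0.0416667⌋ = 7 → h.

JM08kh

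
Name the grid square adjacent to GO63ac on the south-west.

GO53xb

Longitude subsquare a = 0; −1 → -1, wraps to 23 = x, carry into square.
Longitude square 6; −1 → 5.
Latitude subsquare c = 2; −1 → 1 = b.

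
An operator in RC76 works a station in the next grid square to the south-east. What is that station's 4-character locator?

Longitude square 7; +1 → 8.
Latitude square 6; −1 → 5.

RC85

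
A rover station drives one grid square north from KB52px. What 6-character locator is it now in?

KB53pa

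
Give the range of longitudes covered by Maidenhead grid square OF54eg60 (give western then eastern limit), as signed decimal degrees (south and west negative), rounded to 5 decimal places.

Field O=14, F=5: +14·20° lon, +5·10° lat → SW at lon 100°, lat -40°.
Square 5, 4: +5·2° lon, +4·1° lat → SW at lon 110°, lat -36°.
Subsquare e=4, g=6: +4·0.0833333° lon, +6·0.0416667° lat → SW at lon 110.333°, lat -35.75°.
Extended square 6, 0: +6·0.00833333° lon, +0·0.00416667° lat → SW at lon 110.383°, lat -35.75°.
Cell spans 0.00833333° lon × 0.00416667° lat.
west 110.38333, east 110.39167.

110.38333, 110.39167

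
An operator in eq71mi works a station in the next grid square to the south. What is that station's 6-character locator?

Latitude subsquare i = 8; −1 → 7 = h.
The longitude characters are unchanged.

EQ71mh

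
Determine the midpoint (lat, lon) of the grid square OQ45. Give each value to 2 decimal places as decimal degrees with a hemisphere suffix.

75.50° N, 109.00° E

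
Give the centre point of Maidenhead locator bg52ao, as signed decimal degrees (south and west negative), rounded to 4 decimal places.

-27.3958, -149.9583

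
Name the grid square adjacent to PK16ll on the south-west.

PK16kk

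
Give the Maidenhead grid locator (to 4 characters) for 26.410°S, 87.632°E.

NG33

Add 180° to longitude and 90° to latitude: 267.63, 63.59.
Field (20°×10°, letters A–R): lon ⌊267.63/20⌋ = 13 → N; lat ⌊63.59/10⌋ = 6 → G.
Square (2°×1°, digits 0–9): lon ⌊7.63/2⌋ = 3; lat ⌊3.59/1⌋ = 3.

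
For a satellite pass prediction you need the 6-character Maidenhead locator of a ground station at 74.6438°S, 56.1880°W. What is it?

GB15vi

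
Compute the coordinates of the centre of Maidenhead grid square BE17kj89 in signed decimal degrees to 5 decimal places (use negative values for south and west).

-42.58542, -157.09583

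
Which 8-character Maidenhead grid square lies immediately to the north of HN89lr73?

HN89lr74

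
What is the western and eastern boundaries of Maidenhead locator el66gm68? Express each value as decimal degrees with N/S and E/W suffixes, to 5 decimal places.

Field E=4, L=11: +4·20° lon, +11·10° lat → SW at lon -100°, lat 20°.
Square 6, 6: +6·2° lon, +6·1° lat → SW at lon -88°, lat 26°.
Subsquare g=6, m=12: +6·0.0833333° lon, +12·0.0416667° lat → SW at lon -87.5°, lat 26.5°.
Extended square 6, 8: +6·0.00833333° lon, +8·0.00416667° lat → SW at lon -87.45°, lat 26.5333°.
Cell spans 0.00833333° lon × 0.00416667° lat.
west 87.45000° W, east 87.44167° W.

87.45000° W, 87.44167° W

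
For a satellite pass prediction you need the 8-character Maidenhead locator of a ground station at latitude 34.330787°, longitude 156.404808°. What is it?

QM84eh89

Add 180° to longitude and 90° to latitude: 336.40481, 124.33079.
Field (20°×10°, letters A–R): 336.40481/20 → 16 → Q, 124.33079/10 → 12 → M; chars QM.
Square (2°×1°, digits 0–9): 16.40481/2 → 8, 4.33079/1 → 4; chars 84.
Subsquare (5′×2.5′, letters a–x): 0.40481/0.0833333 → 4 → e, 0.33079/0.0416667 → 7 → h; chars eh.
Extended square (30″×15″, digits 0–9): 0.07147/0.00833333 → 8, 0.03912/0.00416667 → 9; chars 89.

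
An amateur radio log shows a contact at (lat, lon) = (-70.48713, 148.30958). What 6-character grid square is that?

Add 180° to longitude and 90° to latitude: 328.3096, 19.5129.
Field: lon ⌊328.3096/20⌋ = 16 → Q; lat ⌊19.5129/10⌋ = 1 → B.
Square: lon ⌊8.3096/2⌋ = 4; lat ⌊9.5129/1⌋ = 9.
Subsquare: lon ⌊0.3096/0.0833333⌋ = 3 → d; lat ⌊0.5129/0.0416667⌋ = 12 → m.

QB49dm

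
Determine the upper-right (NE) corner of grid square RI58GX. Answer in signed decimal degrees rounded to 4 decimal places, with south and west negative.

Field R=17, I=8: +17·20° lon, +8·10° lat → SW at lon 160°, lat -10°.
Square 5, 8: +5·2° lon, +8·1° lat → SW at lon 170°, lat -2°.
Subsquare g=6, x=23: +6·0.0833333° lon, +23·0.0416667° lat → SW at lon 170.5°, lat -1.04167°.
Cell spans 0.0833333° lon × 0.0416667° lat. NE corner is SW corner plus one full cell.
latitude -1.0000, longitude 170.5833.

-1.0000, 170.5833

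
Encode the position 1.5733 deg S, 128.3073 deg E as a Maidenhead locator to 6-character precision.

Add 180° to longitude and 90° to latitude: 308.3073, 88.4267.
Field: 308.3073/20 → 15 → P, 88.4267/10 → 8 → I; chars PI.
Square: 8.3073/2 → 4, 8.4267/1 → 8; chars 48.
Subsquare: 0.3073/0.0833333 → 3 → d, 0.4267/0.0416667 → 10 → k; chars dk.

PI48dk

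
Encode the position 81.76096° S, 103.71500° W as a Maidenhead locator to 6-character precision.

DA88df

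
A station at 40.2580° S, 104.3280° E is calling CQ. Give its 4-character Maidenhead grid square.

OE29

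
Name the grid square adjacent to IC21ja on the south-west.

Longitude subsquare j = 9; −1 → 8 = i.
Latitude subsquare a = 0; −1 → -1, wraps to 23 = x, carry into square.
Latitude square 1; −1 → 0.

IC20ix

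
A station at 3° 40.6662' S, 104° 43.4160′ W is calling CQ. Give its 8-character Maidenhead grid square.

Shift to the Maidenhead origin (180°W, 90°S): lon 75.27640, lat 86.32223.
Field: 75.27640/20 → 3 → D, 86.32223/10 → 8 → I; chars DI.
Square: 15.27640/2 → 7, 6.32223/1 → 6; chars 76.
Subsquare: 1.27640/0.0833333 → 15 → p, 0.32223/0.0416667 → 7 → h; chars ph.
Extended square: 0.02640/0.00833333 → 3, 0.03056/0.00416667 → 7; chars 37.

DI76ph37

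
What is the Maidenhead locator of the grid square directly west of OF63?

OF53

Longitude square 6; −1 → 5.
The latitude characters are unchanged.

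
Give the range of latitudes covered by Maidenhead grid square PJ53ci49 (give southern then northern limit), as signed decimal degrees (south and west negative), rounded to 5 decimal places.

Field P=15, J=9: +15·20° lon, +9·10° lat → SW at lon 120°, lat 0°.
Square 5, 3: +5·2° lon, +3·1° lat → SW at lon 130°, lat 3°.
Subsquare c=2, i=8: +2·0.0833333° lon, +8·0.0416667° lat → SW at lon 130.167°, lat 3.33333°.
Extended square 4, 9: +4·0.00833333° lon, +9·0.00416667° lat → SW at lon 130.2°, lat 3.37083°.
Cell spans 0.00833333° lon × 0.00416667° lat.
south 3.37083, north 3.37500.

3.37083, 3.37500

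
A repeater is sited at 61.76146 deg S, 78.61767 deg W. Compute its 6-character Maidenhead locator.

FC08qf

Offset from 180°W / 90°S: lon 101.3823°, lat 28.2385°.
Field: lon ⌊101.3823/20⌋ = 5 → F; lat ⌊28.2385/10⌋ = 2 → C.
Square: lon ⌊1.3823/2⌋ = 0; lat ⌊8.2385/1⌋ = 8.
Subsquare: lon ⌊1.3823/0.0833333⌋ = 16 → q; lat ⌊0.2385/0.0416667⌋ = 5 → f.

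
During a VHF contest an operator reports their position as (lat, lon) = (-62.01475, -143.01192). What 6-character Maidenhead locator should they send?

Shift to the Maidenhead origin (180°W, 90°S): lon 36.9881, lat 27.9853.
Field (20°×10°, letters A–R): lon ⌊36.9881/20⌋ = 1 → B; lat ⌊27.9853/10⌋ = 2 → C.
Square (2°×1°, digits 0–9): lon ⌊16.9881/2⌋ = 8; lat ⌊7.9853/1⌋ = 7.
Subsquare (5′×2.5′, letters a–x): lon ⌊0.9881/0.0833333⌋ = 11 → l; lat ⌊0.9853/0.0416667⌋ = 23 → x.

BC87lx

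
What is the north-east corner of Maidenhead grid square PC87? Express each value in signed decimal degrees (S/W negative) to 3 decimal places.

-62.000, 138.000

Field P=15, C=2: +15·20° lon, +2·10° lat → SW at lon 120°, lat -70°.
Square 8, 7: +8·2° lon, +7·1° lat → SW at lon 136°, lat -63°.
Cell spans 2° lon × 1° lat. NE corner is SW corner plus one full cell.
latitude -62.000, longitude 138.000.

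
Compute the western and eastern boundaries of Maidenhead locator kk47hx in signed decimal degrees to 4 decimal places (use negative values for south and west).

28.5833, 28.6667

Field K=10, K=10: +10·20° lon, +10·10° lat → SW at lon 20°, lat 10°.
Square 4, 7: +4·2° lon, +7·1° lat → SW at lon 28°, lat 17°.
Subsquare h=7, x=23: +7·0.0833333° lon, +23·0.0416667° lat → SW at lon 28.5833°, lat 17.9583°.
Cell spans 0.0833333° lon × 0.0416667° lat.
west 28.5833, east 28.6667.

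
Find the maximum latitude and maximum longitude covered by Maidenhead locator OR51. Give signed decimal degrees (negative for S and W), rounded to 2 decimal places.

82.00, 112.00

Field O=14, R=17: +14·20° lon, +17·10° lat → SW at lon 100°, lat 80°.
Square 5, 1: +5·2° lon, +1·1° lat → SW at lon 110°, lat 81°.
Cell spans 2° lon × 1° lat. NE corner is SW corner plus one full cell.
latitude 82.00, longitude 112.00.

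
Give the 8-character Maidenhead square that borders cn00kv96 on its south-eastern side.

CN00lv05

Longitude extended square 9; +1 → 10, wraps to 0, carry into subsquare.
Longitude subsquare k = 10; +1 → 11 = l.
Latitude extended square 6; −1 → 5.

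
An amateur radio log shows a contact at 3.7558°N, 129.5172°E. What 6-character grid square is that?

Offset from 180°W / 90°S: lon 309.5172°, lat 93.7558°.
Field: lon ⌊309.5172/20⌋ = 15 → P; lat ⌊93.7558/10⌋ = 9 → J.
Square: lon ⌊9.5172/2⌋ = 4; lat ⌊3.7558/1⌋ = 3.
Subsquare: lon ⌊1.5172/0.0833333⌋ = 18 → s; lat ⌊0.7558/0.0416667⌋ = 18 → s.

PJ43ss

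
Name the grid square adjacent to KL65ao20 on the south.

Latitude extended square 0; −1 → -1, wraps to 9, carry into subsquare.
Latitude subsquare o = 14; −1 → 13 = n.
The longitude characters are unchanged.

KL65an29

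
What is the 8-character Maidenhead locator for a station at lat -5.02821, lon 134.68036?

Offset from 180°W / 90°S: lon 314.68036°, lat 84.97179°.
Field (20°×10°, letters A–R): lon ⌊314.68036/20⌋ = 15 → P; lat ⌊84.97179/10⌋ = 8 → I.
Square (2°×1°, digits 0–9): lon ⌊14.68036/2⌋ = 7; lat ⌊4.97179/1⌋ = 4.
Subsquare (5′×2.5′, letters a–x): lon ⌊0.68036/0.0833333⌋ = 8 → i; lat ⌊0.97179/0.0416667⌋ = 23 → x.
Extended square (30″×15″, digits 0–9): lon ⌊0.01369/0.00833333⌋ = 1; lat ⌊0.01346/0.00416667⌋ = 3.

PI74ix13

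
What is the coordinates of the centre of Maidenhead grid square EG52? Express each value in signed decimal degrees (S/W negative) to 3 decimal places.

-27.500, -89.000

Field E=4, G=6: +4·20° lon, +6·10° lat → SW at lon -100°, lat -30°.
Square 5, 2: +5·2° lon, +2·1° lat → SW at lon -90°, lat -28°.
Cell spans 2° lon × 1° lat. Centre is SW corner plus half of each.
latitude -27.500, longitude -89.000.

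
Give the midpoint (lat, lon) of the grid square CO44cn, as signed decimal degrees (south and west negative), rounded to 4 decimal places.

54.5625, -131.7917

Field C=2, O=14: +2·20° lon, +14·10° lat → SW at lon -140°, lat 50°.
Square 4, 4: +4·2° lon, +4·1° lat → SW at lon -132°, lat 54°.
Subsquare c=2, n=13: +2·0.0833333° lon, +13·0.0416667° lat → SW at lon -131.833°, lat 54.5417°.
Cell spans 0.0833333° lon × 0.0416667° lat. Centre is SW corner plus half of each.
latitude 54.5625, longitude -131.7917.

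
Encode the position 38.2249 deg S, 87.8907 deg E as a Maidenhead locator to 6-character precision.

Add 180° to longitude and 90° to latitude: 267.8907, 51.7751.
Field (20°×10°, letters A–R): lon ⌊267.8907/20⌋ = 13 → N; lat ⌊51.7751/10⌋ = 5 → F.
Square (2°×1°, digits 0–9): lon ⌊7.8907/2⌋ = 3; lat ⌊1.7751/1⌋ = 1.
Subsquare (5′×2.5′, letters a–x): lon ⌊1.8907/0.0833333⌋ = 22 → w; lat ⌊0.7751/0.0416667⌋ = 18 → s.

NF31ws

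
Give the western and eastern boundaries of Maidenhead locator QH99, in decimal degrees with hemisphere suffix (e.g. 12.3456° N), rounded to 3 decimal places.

158.000° E, 160.000° E

Field Q=16, H=7: +16·20° lon, +7·10° lat → SW at lon 140°, lat -20°.
Square 9, 9: +9·2° lon, +9·1° lat → SW at lon 158°, lat -11°.
Cell spans 2° lon × 1° lat.
west 158.000° E, east 160.000° E.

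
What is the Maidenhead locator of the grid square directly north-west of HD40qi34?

Longitude extended square 3; −1 → 2.
Latitude extended square 4; +1 → 5.

HD40qi25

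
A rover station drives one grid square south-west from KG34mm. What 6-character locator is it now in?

KG34ll

Longitude subsquare m = 12; −1 → 11 = l.
Latitude subsquare m = 12; −1 → 11 = l.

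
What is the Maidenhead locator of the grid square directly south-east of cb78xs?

Longitude subsquare x = 23; +1 → 24, wraps to 0 = a, carry into square.
Longitude square 7; +1 → 8.
Latitude subsquare s = 18; −1 → 17 = r.

CB88ar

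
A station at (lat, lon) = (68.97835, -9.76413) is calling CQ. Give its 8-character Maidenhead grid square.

IP58cx84

Offset from 180°W / 90°S: lon 170.23587°, lat 158.97835°.
Field: 170.23587/20 → 8 → I, 158.97835/10 → 15 → P; chars IP.
Square: 10.23587/2 → 5, 8.97835/1 → 8; chars 58.
Subsquare: 0.23587/0.0833333 → 2 → c, 0.97835/0.0416667 → 23 → x; chars cx.
Extended square: 0.06920/0.00833333 → 8, 0.02002/0.00416667 → 4; chars 84.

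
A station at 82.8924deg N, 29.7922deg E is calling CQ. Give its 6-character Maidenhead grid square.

KR42vv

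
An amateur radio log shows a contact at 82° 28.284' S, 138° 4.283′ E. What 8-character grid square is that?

PA97am86

Shift to the Maidenhead origin (180°W, 90°S): lon 318.07138, lat 7.52860.
Field: lon ⌊318.07138/20⌋ = 15 → P; lat ⌊7.52860/10⌋ = 0 → A.
Square: lon ⌊18.07138/2⌋ = 9; lat ⌊7.52860/1⌋ = 7.
Subsquare: lon ⌊0.07138/0.0833333⌋ = 0 → a; lat ⌊0.52860/0.0416667⌋ = 12 → m.
Extended square: lon ⌊0.07138/0.00833333⌋ = 8; lat ⌊0.02860/0.00416667⌋ = 6.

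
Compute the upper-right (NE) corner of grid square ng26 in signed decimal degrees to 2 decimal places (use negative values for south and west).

Field N=13, G=6: +13·20° lon, +6·10° lat → SW at lon 80°, lat -30°.
Square 2, 6: +2·2° lon, +6·1° lat → SW at lon 84°, lat -24°.
Cell spans 2° lon × 1° lat. NE corner is SW corner plus one full cell.
latitude -23.00, longitude 86.00.

-23.00, 86.00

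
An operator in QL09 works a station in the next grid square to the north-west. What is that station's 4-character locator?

PM90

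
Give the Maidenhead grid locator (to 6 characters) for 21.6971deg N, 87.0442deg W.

Offset from 180°W / 90°S: lon 92.9558°, lat 111.6971°.
Field: lon ⌊92.9558/20⌋ = 4 → E; lat ⌊111.6971/10⌋ = 11 → L.
Square: lon ⌊12.9558/2⌋ = 6; lat ⌊1.6971/1⌋ = 1.
Subsquare: lon ⌊0.9558/0.0833333⌋ = 11 → l; lat ⌊0.6971/0.0416667⌋ = 16 → q.

EL61lq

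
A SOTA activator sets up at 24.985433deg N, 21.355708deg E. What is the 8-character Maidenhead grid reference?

Offset from 180°W / 90°S: lon 201.35571°, lat 114.98543°.
Field: 201.35571/20 → 10 → K, 114.98543/10 → 11 → L; chars KL.
Square: 1.35571/2 → 0, 4.98543/1 → 4; chars 04.
Subsquare: 1.35571/0.0833333 → 16 → q, 0.98543/0.0416667 → 23 → x; chars qx.
Extended square: 0.02237/0.00833333 → 2, 0.02710/0.00416667 → 6; chars 26.

KL04qx26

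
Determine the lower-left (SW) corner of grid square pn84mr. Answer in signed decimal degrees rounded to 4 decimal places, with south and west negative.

44.7083, 137.0000

Field P=15, N=13: +15·20° lon, +13·10° lat → SW at lon 120°, lat 40°.
Square 8, 4: +8·2° lon, +4·1° lat → SW at lon 136°, lat 44°.
Subsquare m=12, r=17: +12·0.0833333° lon, +17·0.0416667° lat → SW at lon 137°, lat 44.7083°.
latitude 44.7083, longitude 137.0000.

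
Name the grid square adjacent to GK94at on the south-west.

GK84xs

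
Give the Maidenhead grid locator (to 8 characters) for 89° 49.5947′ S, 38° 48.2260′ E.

Offset from 180°W / 90°S: lon 218.80377°, lat 0.17342°.
Field (20°×10°, letters A–R): 218.80377/20 → 10 → K, 0.17342/10 → 0 → A; chars KA.
Square (2°×1°, digits 0–9): 18.80377/2 → 9, 0.17342/1 → 0; chars 90.
Subsquare (5′×2.5′, letters a–x): 0.80377/0.0833333 → 9 → j, 0.17342/0.0416667 → 4 → e; chars je.
Extended square (30″×15″, digits 0–9): 0.05377/0.00833333 → 6, 0.00676/0.00416667 → 1; chars 61.

KA90je61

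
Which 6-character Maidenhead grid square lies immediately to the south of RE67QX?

Latitude subsquare x = 23; −1 → 22 = w.
The longitude characters are unchanged.

RE67qw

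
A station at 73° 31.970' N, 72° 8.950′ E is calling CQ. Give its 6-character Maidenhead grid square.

Shift to the Maidenhead origin (180°W, 90°S): lon 252.1492, lat 163.5328.
Field (20°×10°, letters A–R): 252.1492/20 → 12 → M, 163.5328/10 → 16 → Q; chars MQ.
Square (2°×1°, digits 0–9): 12.1492/2 → 6, 3.5328/1 → 3; chars 63.
Subsquare (5′×2.5′, letters a–x): 0.1492/0.0833333 → 1 → b, 0.5328/0.0416667 → 12 → m; chars bm.

MQ63bm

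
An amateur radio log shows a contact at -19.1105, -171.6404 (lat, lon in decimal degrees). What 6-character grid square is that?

AH40ev

Add 180° to longitude and 90° to latitude: 8.3596, 70.8895.
Field: lon ⌊8.3596/20⌋ = 0 → A; lat ⌊70.8895/10⌋ = 7 → H.
Square: lon ⌊8.3596/2⌋ = 4; lat ⌊0.8895/1⌋ = 0.
Subsquare: lon ⌊0.3596/0.0833333⌋ = 4 → e; lat ⌊0.8895/0.0416667⌋ = 21 → v.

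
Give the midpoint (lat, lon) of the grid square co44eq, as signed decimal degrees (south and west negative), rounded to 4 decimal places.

54.6875, -131.6250

Field C=2, O=14: +2·20° lon, +14·10° lat → SW at lon -140°, lat 50°.
Square 4, 4: +4·2° lon, +4·1° lat → SW at lon -132°, lat 54°.
Subsquare e=4, q=16: +4·0.0833333° lon, +16·0.0416667° lat → SW at lon -131.667°, lat 54.6667°.
Cell spans 0.0833333° lon × 0.0416667° lat. Centre is SW corner plus half of each.
latitude 54.6875, longitude -131.6250.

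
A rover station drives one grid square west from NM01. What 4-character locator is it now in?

Longitude square 0; −1 → -1, wraps to 9, carry into field.
Longitude field N = 13; −1 → 12 = M.
The latitude characters are unchanged.

MM91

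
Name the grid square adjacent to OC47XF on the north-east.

Longitude subsquare x = 23; +1 → 24, wraps to 0 = a, carry into square.
Longitude square 4; +1 → 5.
Latitude subsquare f = 5; +1 → 6 = g.

OC57ag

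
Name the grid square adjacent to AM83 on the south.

AM82

Latitude square 3; −1 → 2.
The longitude characters are unchanged.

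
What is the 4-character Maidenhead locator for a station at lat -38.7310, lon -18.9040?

IF01

Shift to the Maidenhead origin (180°W, 90°S): lon 161.10, lat 51.27.
Field: 161.10/20 → 8 → I, 51.27/10 → 5 → F; chars IF.
Square: 1.10/2 → 0, 1.27/1 → 1; chars 01.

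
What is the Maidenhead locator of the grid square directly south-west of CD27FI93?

CD27fi82

Longitude extended square 9; −1 → 8.
Latitude extended square 3; −1 → 2.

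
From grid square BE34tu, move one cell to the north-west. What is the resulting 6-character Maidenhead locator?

BE34sv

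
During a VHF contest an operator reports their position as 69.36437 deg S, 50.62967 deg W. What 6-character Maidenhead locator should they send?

GC40qp

Add 180° to longitude and 90° to latitude: 129.3703, 20.6356.
Field: 129.3703/20 → 6 → G, 20.6356/10 → 2 → C; chars GC.
Square: 9.3703/2 → 4, 0.6356/1 → 0; chars 40.
Subsquare: 1.3703/0.0833333 → 16 → q, 0.6356/0.0416667 → 15 → p; chars qp.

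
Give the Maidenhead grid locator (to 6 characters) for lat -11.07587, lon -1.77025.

IH98cw

Add 180° to longitude and 90° to latitude: 178.2297, 78.9241.
Field: 178.2297/20 → 8 → I, 78.9241/10 → 7 → H; chars IH.
Square: 18.2297/2 → 9, 8.9241/1 → 8; chars 98.
Subsquare: 0.2297/0.0833333 → 2 → c, 0.9241/0.0416667 → 22 → w; chars cw.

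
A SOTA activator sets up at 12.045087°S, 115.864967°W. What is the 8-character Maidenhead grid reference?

Offset from 180°W / 90°S: lon 64.13503°, lat 77.95491°.
Field: 64.13503/20 → 3 → D, 77.95491/10 → 7 → H; chars DH.
Square: 4.13503/2 → 2, 7.95491/1 → 7; chars 27.
Subsquare: 0.13503/0.0833333 → 1 → b, 0.95491/0.0416667 → 22 → w; chars bw.
Extended square: 0.05170/0.00833333 → 6, 0.03825/0.00416667 → 9; chars 69.

DH27bw69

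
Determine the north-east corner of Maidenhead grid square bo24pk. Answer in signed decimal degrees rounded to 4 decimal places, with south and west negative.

54.4583, -154.6667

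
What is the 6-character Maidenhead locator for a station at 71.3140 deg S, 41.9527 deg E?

Add 180° to longitude and 90° to latitude: 221.9527, 18.6860.
Field: 221.9527/20 → 11 → L, 18.6860/10 → 1 → B; chars LB.
Square: 1.9527/2 → 0, 8.6860/1 → 8; chars 08.
Subsquare: 1.9527/0.0833333 → 23 → x, 0.6860/0.0416667 → 16 → q; chars xq.

LB08xq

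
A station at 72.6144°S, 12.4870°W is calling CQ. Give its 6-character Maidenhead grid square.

Shift to the Maidenhead origin (180°W, 90°S): lon 167.5130, lat 17.3856.
Field (20°×10°, letters A–R): lon ⌊167.5130/20⌋ = 8 → I; lat ⌊17.3856/10⌋ = 1 → B.
Square (2°×1°, digits 0–9): lon ⌊7.5130/2⌋ = 3; lat ⌊7.3856/1⌋ = 7.
Subsquare (5′×2.5′, letters a–x): lon ⌊1.5130/0.0833333⌋ = 18 → s; lat ⌊0.3856/0.0416667⌋ = 9 → j.

IB37sj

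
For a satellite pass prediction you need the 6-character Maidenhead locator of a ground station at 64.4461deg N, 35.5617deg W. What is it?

Offset from 180°W / 90°S: lon 144.4383°, lat 154.4461°.
Field: 144.4383/20 → 7 → H, 154.4461/10 → 15 → P; chars HP.
Square: 4.4383/2 → 2, 4.4461/1 → 4; chars 24.
Subsquare: 0.4383/0.0833333 → 5 → f, 0.4461/0.0416667 → 10 → k; chars fk.

HP24fk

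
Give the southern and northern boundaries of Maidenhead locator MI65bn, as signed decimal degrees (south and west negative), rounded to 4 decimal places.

-4.4583, -4.4167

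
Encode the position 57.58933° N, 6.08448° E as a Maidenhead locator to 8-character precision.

Add 180° to longitude and 90° to latitude: 186.08448, 147.58933.
Field: lon ⌊186.08448/20⌋ = 9 → J; lat ⌊147.58933/10⌋ = 14 → O.
Square: lon ⌊6.08448/2⌋ = 3; lat ⌊7.58933/1⌋ = 7.
Subsquare: lon ⌊0.08448/0.0833333⌋ = 1 → b; lat ⌊0.58933/0.0416667⌋ = 14 → o.
Extended square: lon ⌊0.00115/0.00833333⌋ = 0; lat ⌊0.00600/0.00416667⌋ = 1.

JO37bo01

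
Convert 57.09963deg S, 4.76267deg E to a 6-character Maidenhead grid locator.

Shift to the Maidenhead origin (180°W, 90°S): lon 184.7627, lat 32.9004.
Field: 184.7627/20 → 9 → J, 32.9004/10 → 3 → D; chars JD.
Square: 4.7627/2 → 2, 2.9004/1 → 2; chars 22.
Subsquare: 0.7627/0.0833333 → 9 → j, 0.9004/0.0416667 → 21 → v; chars jv.

JD22jv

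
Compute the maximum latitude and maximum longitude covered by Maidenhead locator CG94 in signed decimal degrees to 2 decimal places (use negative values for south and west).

Field C=2, G=6: +2·20° lon, +6·10° lat → SW at lon -140°, lat -30°.
Square 9, 4: +9·2° lon, +4·1° lat → SW at lon -122°, lat -26°.
Cell spans 2° lon × 1° lat. NE corner is SW corner plus one full cell.
latitude -25.00, longitude -120.00.

-25.00, -120.00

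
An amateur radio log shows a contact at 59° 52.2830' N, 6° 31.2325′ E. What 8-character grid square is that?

Add 180° to longitude and 90° to latitude: 186.52054, 149.87138.
Field (20°×10°, letters A–R): 186.52054/20 → 9 → J, 149.87138/10 → 14 → O; chars JO.
Square (2°×1°, digits 0–9): 6.52054/2 → 3, 9.87138/1 → 9; chars 39.
Subsquare (5′×2.5′, letters a–x): 0.52054/0.0833333 → 6 → g, 0.87138/0.0416667 → 20 → u; chars gu.
Extended square (30″×15″, digits 0–9): 0.02054/0.00833333 → 2, 0.03805/0.00416667 → 9; chars 29.

JO39gu29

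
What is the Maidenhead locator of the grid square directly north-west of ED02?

Longitude square 0; −1 → -1, wraps to 9, carry into field.
Longitude field E = 4; −1 → 3 = D.
Latitude square 2; +1 → 3.

DD93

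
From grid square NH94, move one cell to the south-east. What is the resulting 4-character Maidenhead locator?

OH03

Longitude square 9; +1 → 10, wraps to 0, carry into field.
Longitude field N = 13; +1 → 14 = O.
Latitude square 4; −1 → 3.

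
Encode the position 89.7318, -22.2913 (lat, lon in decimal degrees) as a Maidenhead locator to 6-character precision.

HR89ur

Offset from 180°W / 90°S: lon 157.7087°, lat 179.7318°.
Field: lon ⌊157.7087/20⌋ = 7 → H; lat ⌊179.7318/10⌋ = 17 → R.
Square: lon ⌊17.7087/2⌋ = 8; lat ⌊9.7318/1⌋ = 9.
Subsquare: lon ⌊1.7087/0.0833333⌋ = 20 → u; lat ⌊0.7318/0.0416667⌋ = 17 → r.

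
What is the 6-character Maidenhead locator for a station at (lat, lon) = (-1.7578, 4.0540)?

JI28af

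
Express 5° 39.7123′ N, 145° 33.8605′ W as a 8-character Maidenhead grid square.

BJ75fp28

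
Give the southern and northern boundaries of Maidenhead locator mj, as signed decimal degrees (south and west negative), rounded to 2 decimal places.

0.00, 10.00

Field M=12, J=9: +12·20° lon, +9·10° lat → SW at lon 60°, lat 0°.
Cell spans 20° lon × 10° lat.
south 0.00, north 10.00.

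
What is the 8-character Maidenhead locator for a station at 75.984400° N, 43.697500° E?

LQ15ux36

Shift to the Maidenhead origin (180°W, 90°S): lon 223.69750, lat 165.98440.
Field: 223.69750/20 → 11 → L, 165.98440/10 → 16 → Q; chars LQ.
Square: 3.69750/2 → 1, 5.98440/1 → 5; chars 15.
Subsquare: 1.69750/0.0833333 → 20 → u, 0.98440/0.0416667 → 23 → x; chars ux.
Extended square: 0.03083/0.00833333 → 3, 0.02607/0.00416667 → 6; chars 36.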